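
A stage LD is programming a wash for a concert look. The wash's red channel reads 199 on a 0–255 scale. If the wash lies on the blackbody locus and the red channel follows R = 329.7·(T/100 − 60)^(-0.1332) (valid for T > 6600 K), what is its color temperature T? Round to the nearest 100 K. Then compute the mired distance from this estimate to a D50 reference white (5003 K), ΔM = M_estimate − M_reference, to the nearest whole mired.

(t − 60)^(-0.1332) = 199/329.7 = 0.60358.
t − 60 = 0.60358^(1/-0.1332) = 0.60358^(-7.508) = 44.273, so t = 104.273.
T = 100·t = 10427 K → 10400 K to the nearest 100 K.
M_estimate = 10⁶/10400 = 96.15; M_reference = 10⁶/5003 = 199.88.
ΔM = 96.15 − 199.88 = -103.73 → -104 mireds.

-104 mireds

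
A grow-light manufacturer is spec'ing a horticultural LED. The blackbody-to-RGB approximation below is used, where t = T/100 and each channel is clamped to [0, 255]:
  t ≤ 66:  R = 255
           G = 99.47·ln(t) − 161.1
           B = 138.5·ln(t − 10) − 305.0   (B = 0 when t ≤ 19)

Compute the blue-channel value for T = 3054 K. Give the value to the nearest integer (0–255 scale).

114

t = 3054/100 = 30.54; the t ≤ 66 branch applies.
B = 138.5·ln(30.54 − 10) − 305.0 = 138.5·ln 20.54 − 305.0 = 138.5·3.0224 − 305.0 = 113.599.
Rounded: 114.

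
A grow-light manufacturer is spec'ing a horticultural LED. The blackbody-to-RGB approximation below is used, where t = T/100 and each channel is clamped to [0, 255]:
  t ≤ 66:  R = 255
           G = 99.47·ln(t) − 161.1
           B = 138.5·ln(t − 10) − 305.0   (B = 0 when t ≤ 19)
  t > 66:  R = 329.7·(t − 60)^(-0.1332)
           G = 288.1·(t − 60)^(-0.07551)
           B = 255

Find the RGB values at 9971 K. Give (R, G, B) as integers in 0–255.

(202, 218, 255)

t = 9971/100 = 99.71; the t > 66 branch applies.
R = 329.7·(99.71 − 60)^(-0.1332) = 329.7·39.71^(-0.1332) = 329.7·0.61239 = 201.904.
G = 288.1·(99.71 − 60)^(-0.07551) = 288.1·39.71^(-0.07551) = 288.1·0.75730 = 218.178.
B = 255 by definition for t > 66.
Rounded: (202, 218, 255).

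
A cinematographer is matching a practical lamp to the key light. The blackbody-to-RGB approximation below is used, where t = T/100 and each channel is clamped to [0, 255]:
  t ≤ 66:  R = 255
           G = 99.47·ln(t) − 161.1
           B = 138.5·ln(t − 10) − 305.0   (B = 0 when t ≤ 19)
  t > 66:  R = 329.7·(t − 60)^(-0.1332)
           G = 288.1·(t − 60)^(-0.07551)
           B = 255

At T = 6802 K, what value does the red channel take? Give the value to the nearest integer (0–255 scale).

t = 6802/100 = 68.02; the t > 66 branch applies.
R = 329.7·(68.02 − 60)^(-0.1332) = 329.7·8.02^(-0.1332) = 329.7·0.75782 = 249.852.
Rounded: 250.

250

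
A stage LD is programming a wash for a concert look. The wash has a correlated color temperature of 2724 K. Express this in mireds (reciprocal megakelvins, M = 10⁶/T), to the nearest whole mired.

M = 10⁶ / 2724 = 367.107 → 367 mireds.

367 mireds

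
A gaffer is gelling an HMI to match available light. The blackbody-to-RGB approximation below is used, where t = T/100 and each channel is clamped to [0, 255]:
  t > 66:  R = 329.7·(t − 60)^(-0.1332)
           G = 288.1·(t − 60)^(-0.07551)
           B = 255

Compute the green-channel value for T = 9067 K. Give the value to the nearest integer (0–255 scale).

t = 9067/100 = 90.67; the t > 66 branch applies.
G = 288.1·(90.67 − 60)^(-0.07551) = 288.1·30.67^(-0.07551) = 288.1·0.77222 = 222.475.
Rounded: 222.

222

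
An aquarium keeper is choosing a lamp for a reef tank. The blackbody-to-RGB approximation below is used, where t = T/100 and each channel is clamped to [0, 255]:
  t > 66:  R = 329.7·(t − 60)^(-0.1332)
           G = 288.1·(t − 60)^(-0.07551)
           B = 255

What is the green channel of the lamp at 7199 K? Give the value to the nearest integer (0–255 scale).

239

t = 7199/100 = 71.99; the t > 66 branch applies.
G = 288.1·(71.99 − 60)^(-0.07551) = 288.1·11.99^(-0.07551) = 288.1·0.82897 = 238.826.
Rounded: 239.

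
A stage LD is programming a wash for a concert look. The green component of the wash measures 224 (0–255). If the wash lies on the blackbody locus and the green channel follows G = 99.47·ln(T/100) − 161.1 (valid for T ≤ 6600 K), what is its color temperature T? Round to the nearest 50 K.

4800 K

ln t = (224 + 161.1) / 99.47 = 3.8715.
t = e^3.8715 = 48.015.
T = 100·t = 4802 K → 4800 K to the nearest 50 K.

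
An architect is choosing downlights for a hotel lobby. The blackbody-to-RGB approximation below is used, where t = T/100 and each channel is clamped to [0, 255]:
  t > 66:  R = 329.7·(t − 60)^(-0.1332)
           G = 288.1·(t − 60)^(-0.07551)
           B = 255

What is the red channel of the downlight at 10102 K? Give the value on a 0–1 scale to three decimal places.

0.788

t = 10102/100 = 101.02; the t > 66 branch applies.
R = 329.7·(101.02 − 60)^(-0.1332) = 329.7·41.02^(-0.1332) = 329.7·0.60975 = 201.033.
On a 0–1 scale: 201.033/255 = 0.7884 → 0.788.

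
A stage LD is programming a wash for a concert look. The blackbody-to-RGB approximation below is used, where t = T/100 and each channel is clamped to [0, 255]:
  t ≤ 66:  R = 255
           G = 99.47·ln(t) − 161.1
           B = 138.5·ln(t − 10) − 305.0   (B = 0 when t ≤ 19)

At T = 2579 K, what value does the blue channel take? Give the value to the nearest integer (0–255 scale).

t = 2579/100 = 25.79; the t ≤ 66 branch applies.
B = 138.5·ln(25.79 − 10) − 305.0 = 138.5·ln 15.79 − 305.0 = 138.5·2.7594 − 305.0 = 77.174.
Rounded: 77.

77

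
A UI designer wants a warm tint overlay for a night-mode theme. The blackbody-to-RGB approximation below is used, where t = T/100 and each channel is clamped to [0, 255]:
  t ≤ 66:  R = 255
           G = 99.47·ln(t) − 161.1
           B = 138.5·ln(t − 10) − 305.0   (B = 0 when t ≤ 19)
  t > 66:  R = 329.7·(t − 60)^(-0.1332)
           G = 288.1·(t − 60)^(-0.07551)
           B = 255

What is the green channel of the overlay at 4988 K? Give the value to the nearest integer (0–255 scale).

t = 4988/100 = 49.88; the t ≤ 66 branch applies.
G = 99.47·ln 49.88 − 161.1 = 99.47·3.9096 − 161.1 = 227.790.
Rounded: 228.

228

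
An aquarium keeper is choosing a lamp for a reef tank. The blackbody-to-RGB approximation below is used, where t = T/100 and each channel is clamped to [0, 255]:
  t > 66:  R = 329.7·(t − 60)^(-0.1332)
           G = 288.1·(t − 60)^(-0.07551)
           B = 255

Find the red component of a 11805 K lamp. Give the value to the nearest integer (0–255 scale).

192

t = 11805/100 = 118.05; the t > 66 branch applies.
R = 329.7·(118.05 − 60)^(-0.1332) = 329.7·58.05^(-0.1332) = 329.7·0.58219 = 191.947.
Rounded: 192.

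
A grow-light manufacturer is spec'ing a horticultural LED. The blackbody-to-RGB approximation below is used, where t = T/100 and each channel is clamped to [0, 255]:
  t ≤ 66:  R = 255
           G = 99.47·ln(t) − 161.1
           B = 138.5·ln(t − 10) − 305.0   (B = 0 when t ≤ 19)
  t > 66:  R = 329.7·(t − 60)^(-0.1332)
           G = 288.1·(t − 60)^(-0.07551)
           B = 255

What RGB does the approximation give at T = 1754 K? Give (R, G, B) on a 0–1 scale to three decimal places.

t = 1754/100 = 17.54; the t ≤ 66 branch applies.
R = 255 by definition for t ≤ 66.
G = 99.47·ln 17.54 − 161.1 = 99.47·2.8645 − 161.1 = 123.830.
t = 17.54 ≤ 19, so B = 0.
Dividing each by 255: (1.0000, 0.4856, 0.0000) → (1.000, 0.486, 0.000).

(1.000, 0.486, 0.000)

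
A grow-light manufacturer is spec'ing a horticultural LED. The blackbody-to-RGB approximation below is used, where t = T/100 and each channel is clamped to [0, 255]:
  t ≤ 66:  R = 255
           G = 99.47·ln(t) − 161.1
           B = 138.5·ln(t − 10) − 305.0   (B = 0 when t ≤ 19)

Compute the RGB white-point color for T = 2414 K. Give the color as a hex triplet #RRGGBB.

#FF9C3E

t = 2414/100 = 24.14; the t ≤ 66 branch applies.
R = 255 by definition for t ≤ 66.
G = 99.47·ln 24.14 − 161.1 = 99.47·3.1839 − 161.1 = 155.600.
B = 138.5·ln(24.14 − 10) − 305.0 = 138.5·ln 14.14 − 305.0 = 138.5·2.6490 − 305.0 = 61.888.
Rounded: (255, 156, 62).
In hex: #FF9C3E.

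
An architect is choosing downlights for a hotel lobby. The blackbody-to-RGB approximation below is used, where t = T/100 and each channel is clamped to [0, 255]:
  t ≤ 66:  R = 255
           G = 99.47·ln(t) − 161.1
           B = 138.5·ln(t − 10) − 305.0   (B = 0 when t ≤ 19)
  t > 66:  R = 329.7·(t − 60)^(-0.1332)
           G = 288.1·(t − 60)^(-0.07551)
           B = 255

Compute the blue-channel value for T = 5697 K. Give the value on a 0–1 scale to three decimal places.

0.895

t = 5697/100 = 56.97; the t ≤ 66 branch applies.
B = 138.5·ln(56.97 − 10) − 305.0 = 138.5·ln 46.97 − 305.0 = 138.5·3.8495 − 305.0 = 228.157.
On a 0–1 scale: 228.157/255 = 0.8947 → 0.895.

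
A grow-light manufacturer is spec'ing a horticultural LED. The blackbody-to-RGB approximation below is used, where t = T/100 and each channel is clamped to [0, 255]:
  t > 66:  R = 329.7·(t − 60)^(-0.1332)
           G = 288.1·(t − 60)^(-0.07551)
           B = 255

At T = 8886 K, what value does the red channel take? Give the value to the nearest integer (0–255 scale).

211

t = 8886/100 = 88.86; the t > 66 branch applies.
R = 329.7·(88.86 − 60)^(-0.1332) = 329.7·28.86^(-0.1332) = 329.7·0.63898 = 210.672.
Rounded: 211.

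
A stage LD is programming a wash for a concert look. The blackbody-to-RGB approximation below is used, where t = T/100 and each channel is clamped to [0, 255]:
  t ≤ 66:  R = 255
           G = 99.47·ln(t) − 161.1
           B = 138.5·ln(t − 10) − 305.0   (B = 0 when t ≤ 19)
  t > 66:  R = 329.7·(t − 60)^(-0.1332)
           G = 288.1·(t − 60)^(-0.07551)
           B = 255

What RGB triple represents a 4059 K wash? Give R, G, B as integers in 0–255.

R=255, G=207, B=169

t = 4059/100 = 40.59; the t ≤ 66 branch applies.
R = 255 by definition for t ≤ 66.
G = 99.47·ln 40.59 − 161.1 = 99.47·3.7035 − 161.1 = 207.289.
B = 138.5·ln(40.59 − 10) − 305.0 = 138.5·ln 30.59 − 305.0 = 138.5·3.4207 − 305.0 = 168.763.
Rounded: (255, 207, 169).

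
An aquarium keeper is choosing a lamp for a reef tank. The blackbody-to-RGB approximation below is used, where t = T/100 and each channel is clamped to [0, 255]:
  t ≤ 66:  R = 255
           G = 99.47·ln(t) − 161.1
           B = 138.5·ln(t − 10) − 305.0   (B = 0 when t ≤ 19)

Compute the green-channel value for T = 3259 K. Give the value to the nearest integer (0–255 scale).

t = 3259/100 = 32.59; the t ≤ 66 branch applies.
G = 99.47·ln 32.59 − 161.1 = 99.47·3.4840 − 161.1 = 185.454.
Rounded: 185.

185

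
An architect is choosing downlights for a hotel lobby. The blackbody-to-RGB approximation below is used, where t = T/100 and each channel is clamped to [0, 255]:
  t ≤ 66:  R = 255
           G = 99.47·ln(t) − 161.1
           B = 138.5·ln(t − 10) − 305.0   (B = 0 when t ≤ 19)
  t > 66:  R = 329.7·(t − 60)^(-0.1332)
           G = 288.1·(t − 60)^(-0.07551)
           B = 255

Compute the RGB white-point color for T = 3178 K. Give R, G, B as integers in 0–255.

t = 3178/100 = 31.78; the t ≤ 66 branch applies.
R = 255 by definition for t ≤ 66.
G = 99.47·ln 31.78 − 161.1 = 99.47·3.4588 − 161.1 = 182.951.
B = 138.5·ln(31.78 − 10) − 305.0 = 138.5·ln 21.78 − 305.0 = 138.5·3.0810 − 305.0 = 121.717.
Rounded: (255, 183, 122).

R=255, G=183, B=122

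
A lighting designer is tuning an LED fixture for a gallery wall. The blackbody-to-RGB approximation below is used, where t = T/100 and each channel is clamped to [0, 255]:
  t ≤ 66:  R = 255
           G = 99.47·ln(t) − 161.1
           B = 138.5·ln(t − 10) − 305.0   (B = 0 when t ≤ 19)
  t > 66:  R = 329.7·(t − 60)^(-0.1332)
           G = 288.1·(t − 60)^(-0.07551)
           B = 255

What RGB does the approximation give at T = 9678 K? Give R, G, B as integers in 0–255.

t = 9678/100 = 96.78; the t > 66 branch applies.
R = 329.7·(96.78 − 60)^(-0.1332) = 329.7·36.78^(-0.1332) = 329.7·0.61867 = 203.976.
G = 288.1·(96.78 − 60)^(-0.07551) = 288.1·36.78^(-0.07551) = 288.1·0.76169 = 219.444.
B = 255 by definition for t > 66.
Rounded: (204, 219, 255).

R=204, G=219, B=255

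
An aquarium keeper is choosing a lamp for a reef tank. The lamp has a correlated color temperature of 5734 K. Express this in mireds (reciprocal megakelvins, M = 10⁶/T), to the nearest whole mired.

M = 10⁶ / 5734 = 174.398 → 174 mireds.

174 mireds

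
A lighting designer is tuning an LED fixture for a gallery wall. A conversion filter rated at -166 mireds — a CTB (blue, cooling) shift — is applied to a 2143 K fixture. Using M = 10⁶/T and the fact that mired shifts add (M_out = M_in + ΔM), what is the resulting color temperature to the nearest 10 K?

3330 K

M_in = 10⁶/2143 = 466.64 mireds.
M_out = 466.64 + (-166) = 300.64 mireds.
T_out = 10⁶/300.64 = 3326.3 K → 3330 K.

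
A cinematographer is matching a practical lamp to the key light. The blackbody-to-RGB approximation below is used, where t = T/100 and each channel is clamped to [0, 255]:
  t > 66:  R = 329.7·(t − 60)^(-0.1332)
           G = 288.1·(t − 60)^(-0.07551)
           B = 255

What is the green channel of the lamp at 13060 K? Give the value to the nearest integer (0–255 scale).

t = 13060/100 = 130.6; the t > 66 branch applies.
G = 288.1·(130.6 − 60)^(-0.07551) = 288.1·70.6^(-0.07551) = 288.1·0.72510 = 208.901.
Rounded: 209.

209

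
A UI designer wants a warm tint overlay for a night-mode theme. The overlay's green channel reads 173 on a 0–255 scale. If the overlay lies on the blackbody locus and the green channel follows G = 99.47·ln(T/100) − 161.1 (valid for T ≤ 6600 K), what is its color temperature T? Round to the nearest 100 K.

2900 K

ln t = (173 + 161.1) / 99.47 = 3.3588.
t = e^3.3588 = 28.755.
T = 100·t = 2875 K → 2900 K to the nearest 100 K.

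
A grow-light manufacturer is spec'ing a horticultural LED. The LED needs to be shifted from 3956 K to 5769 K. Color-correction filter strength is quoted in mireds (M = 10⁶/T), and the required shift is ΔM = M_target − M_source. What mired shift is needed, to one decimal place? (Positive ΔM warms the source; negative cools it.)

M_source = 10⁶/3956 = 252.781; M_target = 10⁶/5769 = 173.340.
ΔM = 173.340 − 252.781 = -79.440 → -79.4 mireds, a cooling shift.

-79.4 mireds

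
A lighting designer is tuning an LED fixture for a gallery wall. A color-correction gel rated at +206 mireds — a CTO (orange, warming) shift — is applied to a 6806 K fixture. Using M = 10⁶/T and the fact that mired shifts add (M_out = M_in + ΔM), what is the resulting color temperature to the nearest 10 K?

2830 K

M_in = 10⁶/6806 = 146.93 mireds.
M_out = 146.93 + (+206) = 352.93 mireds.
T_out = 10⁶/352.93 = 2833.4 K → 2830 K.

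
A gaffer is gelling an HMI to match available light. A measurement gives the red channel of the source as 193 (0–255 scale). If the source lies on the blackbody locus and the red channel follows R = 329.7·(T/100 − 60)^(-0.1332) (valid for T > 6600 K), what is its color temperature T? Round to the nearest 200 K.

(t − 60)^(-0.1332) = 193/329.7 = 0.58538.
t − 60 = 0.58538^(1/-0.1332) = 0.58538^(-7.508) = 55.713, so t = 115.713.
T = 100·t = 11571 K → 11600 K to the nearest 200 K.

11600 K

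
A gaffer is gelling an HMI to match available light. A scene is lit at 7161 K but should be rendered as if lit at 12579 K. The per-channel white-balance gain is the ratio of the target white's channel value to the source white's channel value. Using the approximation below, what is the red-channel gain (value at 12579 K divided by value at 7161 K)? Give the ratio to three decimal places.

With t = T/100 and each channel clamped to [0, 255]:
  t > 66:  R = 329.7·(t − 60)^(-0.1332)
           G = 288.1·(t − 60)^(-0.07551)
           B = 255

At 7161 K (t = 71.61):
  R = 329.7·(71.61 − 60)^(-0.1332) = 329.7·11.61^(-0.1332) = 329.7·0.72138 = 237.839.
At 12579 K (t = 125.79):
  R = 329.7·(125.79 − 60)^(-0.1332) = 329.7·65.79^(-0.1332) = 329.7·0.57256 = 188.773.
Gain = 188.773 / 237.839 = 0.7937 → 0.794.

0.794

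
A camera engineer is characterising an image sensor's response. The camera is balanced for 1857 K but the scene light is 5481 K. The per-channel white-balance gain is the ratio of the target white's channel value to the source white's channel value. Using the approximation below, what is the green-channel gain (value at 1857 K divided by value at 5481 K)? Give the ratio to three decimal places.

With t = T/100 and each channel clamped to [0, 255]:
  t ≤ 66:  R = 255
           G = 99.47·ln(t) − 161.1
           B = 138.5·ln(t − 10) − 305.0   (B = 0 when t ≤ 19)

At 5481 K (t = 54.81):
  G = 99.47·ln 54.81 − 161.1 = 99.47·4.0039 − 161.1 = 237.165.
At 1857 K (t = 18.57):
  G = 99.47·ln 18.57 − 161.1 = 99.47·2.9215 − 161.1 = 129.506.
Gain = 129.506 / 237.165 = 0.5461 → 0.546.

0.546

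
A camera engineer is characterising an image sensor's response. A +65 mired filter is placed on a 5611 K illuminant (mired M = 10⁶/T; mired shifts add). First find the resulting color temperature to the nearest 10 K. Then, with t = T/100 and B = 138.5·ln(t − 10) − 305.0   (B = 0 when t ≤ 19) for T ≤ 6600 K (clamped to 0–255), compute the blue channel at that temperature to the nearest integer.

M_in = 10⁶/5611 = 178.22; M_out = 178.22 + (+65) = 243.22.
T_out = 10⁶/243.22 = 4111.5 K → 4110 K; t = 41.1.
B = 138.5·ln(41.1 − 10) − 305.0 = 138.5·ln 31.1 − 305.0 = 138.5·3.4372 − 305.0 = 171.053.
Rounded: 171.

171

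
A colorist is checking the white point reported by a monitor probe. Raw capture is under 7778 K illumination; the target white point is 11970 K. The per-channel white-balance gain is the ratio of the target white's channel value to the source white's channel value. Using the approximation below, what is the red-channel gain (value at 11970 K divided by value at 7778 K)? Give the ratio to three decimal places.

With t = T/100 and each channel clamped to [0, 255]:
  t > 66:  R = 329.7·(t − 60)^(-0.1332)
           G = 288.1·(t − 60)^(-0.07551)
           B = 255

At 7778 K (t = 77.78):
  R = 329.7·(77.78 − 60)^(-0.1332) = 329.7·17.78^(-0.1332) = 329.7·0.68157 = 224.713.
At 11970 K (t = 119.7):
  R = 329.7·(119.7 − 60)^(-0.1332) = 329.7·59.7^(-0.1332) = 329.7·0.58002 = 191.231.
Gain = 191.231 / 224.713 = 0.8510 → 0.851.

0.851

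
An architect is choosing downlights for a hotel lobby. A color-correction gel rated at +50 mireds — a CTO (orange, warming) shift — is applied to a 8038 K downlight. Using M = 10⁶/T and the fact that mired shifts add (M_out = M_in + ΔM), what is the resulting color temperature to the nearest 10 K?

M_in = 10⁶/8038 = 124.41 mireds.
M_out = 124.41 + (+50) = 174.41 mireds.
T_out = 10⁶/174.41 = 5733.6 K → 5730 K.

5730 K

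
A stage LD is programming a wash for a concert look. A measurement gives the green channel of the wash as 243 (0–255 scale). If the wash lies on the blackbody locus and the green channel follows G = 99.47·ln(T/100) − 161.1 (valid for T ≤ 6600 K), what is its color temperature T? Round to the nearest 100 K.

ln t = (243 + 161.1) / 99.47 = 4.0625.
t = e^4.0625 = 58.121.
T = 100·t = 5812 K → 5800 K to the nearest 100 K.

5800 K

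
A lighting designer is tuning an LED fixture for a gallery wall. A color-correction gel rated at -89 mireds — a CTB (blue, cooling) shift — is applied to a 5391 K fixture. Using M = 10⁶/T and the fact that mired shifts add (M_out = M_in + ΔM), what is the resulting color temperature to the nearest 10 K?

10360 K

M_in = 10⁶/5391 = 185.49 mireds.
M_out = 185.49 + (-89) = 96.49 mireds.
T_out = 10⁶/96.49 = 10363.3 K → 10360 K.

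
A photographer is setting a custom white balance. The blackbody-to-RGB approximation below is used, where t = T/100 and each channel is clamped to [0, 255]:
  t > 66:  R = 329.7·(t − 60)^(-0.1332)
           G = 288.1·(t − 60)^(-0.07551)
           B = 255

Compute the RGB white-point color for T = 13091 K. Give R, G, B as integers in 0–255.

t = 13091/100 = 130.91; the t > 66 branch applies.
R = 329.7·(130.91 − 60)^(-0.1332) = 329.7·70.91^(-0.1332) = 329.7·0.56687 = 186.898.
G = 288.1·(130.91 − 60)^(-0.07551) = 288.1·70.91^(-0.07551) = 288.1·0.72486 = 208.832.
B = 255 by definition for t > 66.
Rounded: (187, 209, 255).

R=187, G=209, B=255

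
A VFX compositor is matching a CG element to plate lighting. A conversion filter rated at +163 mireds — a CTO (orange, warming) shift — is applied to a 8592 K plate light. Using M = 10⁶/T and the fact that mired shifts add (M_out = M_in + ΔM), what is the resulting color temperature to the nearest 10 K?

3580 K

M_in = 10⁶/8592 = 116.39 mireds.
M_out = 116.39 + (+163) = 279.39 mireds.
T_out = 10⁶/279.39 = 3579.3 K → 3580 K.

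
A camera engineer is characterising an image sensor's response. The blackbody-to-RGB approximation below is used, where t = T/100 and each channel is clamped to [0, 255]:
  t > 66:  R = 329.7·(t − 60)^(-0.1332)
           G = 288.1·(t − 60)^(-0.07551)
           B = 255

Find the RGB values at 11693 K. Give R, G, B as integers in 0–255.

R=192, G=212, B=255

t = 11693/100 = 116.93; the t > 66 branch applies.
R = 329.7·(116.93 − 60)^(-0.1332) = 329.7·56.93^(-0.1332) = 329.7·0.58370 = 192.445.
G = 288.1·(116.93 − 60)^(-0.07551) = 288.1·56.93^(-0.07551) = 288.1·0.73698 = 212.323.
B = 255 by definition for t > 66.
Rounded: (192, 212, 255).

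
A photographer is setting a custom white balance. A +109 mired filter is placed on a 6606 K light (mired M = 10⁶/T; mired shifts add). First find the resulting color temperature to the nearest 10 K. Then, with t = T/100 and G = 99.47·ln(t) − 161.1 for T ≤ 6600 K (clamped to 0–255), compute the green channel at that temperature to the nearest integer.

202

M_in = 10⁶/6606 = 151.38; M_out = 151.38 + (+109) = 260.38.
T_out = 10⁶/260.38 = 3840.6 K → 3840 K; t = 38.4.
G = 99.47·ln 38.4 − 161.1 = 99.47·3.6481 − 161.1 = 201.772.
Rounded: 202.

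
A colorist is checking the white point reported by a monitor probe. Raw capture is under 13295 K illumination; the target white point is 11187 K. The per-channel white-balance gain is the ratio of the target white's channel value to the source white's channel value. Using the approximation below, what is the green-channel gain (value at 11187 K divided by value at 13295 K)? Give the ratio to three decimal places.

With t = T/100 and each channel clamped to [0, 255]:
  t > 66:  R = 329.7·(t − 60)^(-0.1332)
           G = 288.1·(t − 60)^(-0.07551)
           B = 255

1.026

At 13295 K (t = 132.95):
  G = 288.1·(132.95 − 60)^(-0.07551) = 288.1·72.95^(-0.07551) = 288.1·0.72331 = 208.385.
At 11187 K (t = 111.87):
  G = 288.1·(111.87 − 60)^(-0.07551) = 288.1·51.87^(-0.07551) = 288.1·0.74218 = 213.821.
Gain = 213.821 / 208.385 = 1.0261 → 1.026.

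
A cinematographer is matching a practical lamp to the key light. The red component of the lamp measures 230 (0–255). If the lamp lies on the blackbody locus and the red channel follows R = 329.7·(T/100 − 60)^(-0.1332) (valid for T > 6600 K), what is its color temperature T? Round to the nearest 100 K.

(t − 60)^(-0.1332) = 230/329.7 = 0.69760.
t − 60 = 0.69760^(1/-0.1332) = 0.69760^(-7.508) = 14.932, so t = 74.932.
T = 100·t = 7493 K → 7500 K to the nearest 100 K.

7500 K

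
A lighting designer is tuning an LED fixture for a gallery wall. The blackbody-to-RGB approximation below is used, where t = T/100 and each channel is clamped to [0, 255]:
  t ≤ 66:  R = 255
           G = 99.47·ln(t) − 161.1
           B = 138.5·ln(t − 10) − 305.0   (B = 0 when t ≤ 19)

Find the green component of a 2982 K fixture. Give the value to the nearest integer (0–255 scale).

t = 2982/100 = 29.82; the t ≤ 66 branch applies.
G = 99.47·ln 29.82 − 161.1 = 99.47·3.3952 − 161.1 = 176.618.
Rounded: 177.

177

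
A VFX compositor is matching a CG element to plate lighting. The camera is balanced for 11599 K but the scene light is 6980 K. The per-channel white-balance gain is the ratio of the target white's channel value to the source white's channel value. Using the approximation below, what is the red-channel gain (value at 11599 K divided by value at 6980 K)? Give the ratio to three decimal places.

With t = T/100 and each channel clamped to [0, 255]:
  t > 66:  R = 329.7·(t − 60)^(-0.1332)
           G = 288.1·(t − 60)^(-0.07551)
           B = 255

0.793

At 6980 K (t = 69.8):
  R = 329.7·(69.8 − 60)^(-0.1332) = 329.7·9.8^(-0.1332) = 329.7·0.73785 = 243.269.
At 11599 K (t = 115.99):
  R = 329.7·(115.99 − 60)^(-0.1332) = 329.7·55.99^(-0.1332) = 329.7·0.58499 = 192.873.
Gain = 192.873 / 243.269 = 0.7928 → 0.793.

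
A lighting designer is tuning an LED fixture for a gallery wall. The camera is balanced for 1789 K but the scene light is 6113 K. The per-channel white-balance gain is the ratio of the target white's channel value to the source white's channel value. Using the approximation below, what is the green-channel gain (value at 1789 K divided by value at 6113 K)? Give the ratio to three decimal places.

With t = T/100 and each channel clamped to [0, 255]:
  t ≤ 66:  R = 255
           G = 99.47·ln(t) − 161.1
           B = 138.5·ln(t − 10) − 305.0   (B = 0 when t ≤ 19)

0.507

At 6113 K (t = 61.13):
  G = 99.47·ln 61.13 − 161.1 = 99.47·4.1130 − 161.1 = 248.020.
At 1789 K (t = 17.89):
  G = 99.47·ln 17.89 − 161.1 = 99.47·2.8842 − 161.1 = 125.796.
Gain = 125.796 / 248.020 = 0.5072 → 0.507.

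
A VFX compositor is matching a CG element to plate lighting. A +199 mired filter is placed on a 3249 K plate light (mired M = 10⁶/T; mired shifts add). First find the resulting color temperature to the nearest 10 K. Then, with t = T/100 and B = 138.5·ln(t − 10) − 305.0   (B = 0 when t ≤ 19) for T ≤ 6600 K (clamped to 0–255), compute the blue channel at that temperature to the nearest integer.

M_in = 10⁶/3249 = 307.79; M_out = 307.79 + (+199) = 506.79.
T_out = 10⁶/506.79 = 1973.2 K → 1970 K; t = 19.7.
B = 138.5·ln(19.7 − 10) − 305.0 = 138.5·ln 9.7 − 305.0 = 138.5·2.2721 − 305.0 = 9.689.
Rounded: 10.

10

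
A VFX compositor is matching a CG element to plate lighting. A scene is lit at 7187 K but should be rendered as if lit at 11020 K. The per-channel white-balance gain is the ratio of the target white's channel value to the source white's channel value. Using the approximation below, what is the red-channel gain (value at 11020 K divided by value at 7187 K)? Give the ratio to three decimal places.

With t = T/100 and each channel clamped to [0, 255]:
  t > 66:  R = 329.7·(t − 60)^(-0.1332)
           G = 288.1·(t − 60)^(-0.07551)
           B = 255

At 7187 K (t = 71.87):
  R = 329.7·(71.87 − 60)^(-0.1332) = 329.7·11.87^(-0.1332) = 329.7·0.71926 = 237.139.
At 11020 K (t = 110.2):
  R = 329.7·(110.2 − 60)^(-0.1332) = 329.7·50.2^(-0.1332) = 329.7·0.59356 = 195.697.
Gain = 195.697 / 237.139 = 0.8252 → 0.825.

0.825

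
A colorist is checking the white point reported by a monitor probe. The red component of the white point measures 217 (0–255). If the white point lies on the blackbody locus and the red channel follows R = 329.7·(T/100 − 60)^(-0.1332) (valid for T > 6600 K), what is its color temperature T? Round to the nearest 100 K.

8300 K

(t − 60)^(-0.1332) = 217/329.7 = 0.65817.
t − 60 = 0.65817^(1/-0.1332) = 0.65817^(-7.508) = 23.110, so t = 83.110.
T = 100·t = 8311 K → 8300 K to the nearest 100 K.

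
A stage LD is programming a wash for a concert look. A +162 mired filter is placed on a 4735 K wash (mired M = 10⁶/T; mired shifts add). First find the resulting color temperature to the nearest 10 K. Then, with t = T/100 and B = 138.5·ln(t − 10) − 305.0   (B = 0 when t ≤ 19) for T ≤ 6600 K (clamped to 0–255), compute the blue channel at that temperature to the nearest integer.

86

M_in = 10⁶/4735 = 211.19; M_out = 211.19 + (+162) = 373.19.
T_out = 10⁶/373.19 = 2679.6 K → 2680 K; t = 26.8.
B = 138.5·ln(26.8 − 10) − 305.0 = 138.5·ln 16.8 − 305.0 = 138.5·2.8214 − 305.0 = 85.761.
Rounded: 86.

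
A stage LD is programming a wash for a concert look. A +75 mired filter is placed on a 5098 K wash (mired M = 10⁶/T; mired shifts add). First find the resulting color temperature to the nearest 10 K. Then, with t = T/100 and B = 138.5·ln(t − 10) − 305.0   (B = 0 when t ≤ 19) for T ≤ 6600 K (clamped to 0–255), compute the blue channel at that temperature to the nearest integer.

151

M_in = 10⁶/5098 = 196.16; M_out = 196.16 + (+75) = 271.16.
T_out = 10⁶/271.16 = 3687.9 K → 3690 K; t = 36.9.
B = 138.5·ln(36.9 − 10) − 305.0 = 138.5·ln 26.9 − 305.0 = 138.5·3.2921 − 305.0 = 150.959.
Rounded: 151.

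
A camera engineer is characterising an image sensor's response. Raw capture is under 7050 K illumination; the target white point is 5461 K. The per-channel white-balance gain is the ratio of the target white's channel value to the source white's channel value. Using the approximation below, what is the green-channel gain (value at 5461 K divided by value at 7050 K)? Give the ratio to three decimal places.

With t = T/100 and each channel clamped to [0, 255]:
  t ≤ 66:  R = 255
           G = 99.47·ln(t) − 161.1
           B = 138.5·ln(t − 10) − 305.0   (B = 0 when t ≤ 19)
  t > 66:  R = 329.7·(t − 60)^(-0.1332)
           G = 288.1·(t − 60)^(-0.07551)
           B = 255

At 7050 K (t = 70.5):
  G = 288.1·(70.5 − 60)^(-0.07551) = 288.1·10.5^(-0.07551) = 288.1·0.83732 = 241.231.
At 5461 K (t = 54.61):
  G = 99.47·ln 54.61 − 161.1 = 99.47·4.0002 − 161.1 = 236.802.
Gain = 236.802 / 241.231 = 0.9816 → 0.982.

0.982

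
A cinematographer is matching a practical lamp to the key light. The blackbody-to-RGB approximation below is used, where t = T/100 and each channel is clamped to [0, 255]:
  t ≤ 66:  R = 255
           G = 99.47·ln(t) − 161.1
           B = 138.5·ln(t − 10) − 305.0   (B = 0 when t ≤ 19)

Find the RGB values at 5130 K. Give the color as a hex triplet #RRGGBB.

#FFE7D2

t = 5130/100 = 51.3; the t ≤ 66 branch applies.
R = 255 by definition for t ≤ 66.
G = 99.47·ln 51.3 − 161.1 = 99.47·3.9377 − 161.1 = 230.582.
B = 138.5·ln(51.3 − 10) − 305.0 = 138.5·ln 41.3 − 305.0 = 138.5·3.7209 − 305.0 = 210.339.
Rounded: (255, 231, 210).
In hex: #FFE7D2.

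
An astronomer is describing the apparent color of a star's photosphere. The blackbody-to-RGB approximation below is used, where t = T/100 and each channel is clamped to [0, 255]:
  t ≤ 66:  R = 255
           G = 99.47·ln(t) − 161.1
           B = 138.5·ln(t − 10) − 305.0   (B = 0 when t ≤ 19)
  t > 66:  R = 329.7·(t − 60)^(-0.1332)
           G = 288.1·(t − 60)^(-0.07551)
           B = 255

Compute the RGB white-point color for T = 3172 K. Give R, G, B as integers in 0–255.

t = 3172/100 = 31.72; the t ≤ 66 branch applies.
R = 255 by definition for t ≤ 66.
G = 99.47·ln 31.72 − 161.1 = 99.47·3.4569 − 161.1 = 182.763.
B = 138.5·ln(31.72 − 10) − 305.0 = 138.5·ln 21.72 − 305.0 = 138.5·3.0782 − 305.0 = 121.335.
Rounded: (255, 183, 121).

R=255, G=183, B=121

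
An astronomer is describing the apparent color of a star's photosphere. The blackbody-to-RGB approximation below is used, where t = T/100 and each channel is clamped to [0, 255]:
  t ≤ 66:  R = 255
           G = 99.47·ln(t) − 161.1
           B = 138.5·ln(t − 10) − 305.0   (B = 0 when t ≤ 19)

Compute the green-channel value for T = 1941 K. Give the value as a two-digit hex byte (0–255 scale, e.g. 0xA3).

0x86

t = 1941/100 = 19.41; the t ≤ 66 branch applies.
G = 99.47·ln 19.41 − 161.1 = 99.47·2.9658 − 161.1 = 133.907.
Rounded: 134; in hex, 0x86.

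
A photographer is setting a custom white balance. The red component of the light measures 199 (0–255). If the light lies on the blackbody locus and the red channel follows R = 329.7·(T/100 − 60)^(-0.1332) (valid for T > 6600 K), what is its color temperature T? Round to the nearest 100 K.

10400 K

(t − 60)^(-0.1332) = 199/329.7 = 0.60358.
t − 60 = 0.60358^(1/-0.1332) = 0.60358^(-7.508) = 44.273, so t = 104.273.
T = 100·t = 10427 K → 10400 K to the nearest 100 K.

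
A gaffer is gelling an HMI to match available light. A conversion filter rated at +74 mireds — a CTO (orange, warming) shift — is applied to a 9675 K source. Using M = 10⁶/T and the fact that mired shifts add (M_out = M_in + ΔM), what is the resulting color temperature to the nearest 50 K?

M_in = 10⁶/9675 = 103.36 mireds.
M_out = 103.36 + (+74) = 177.36 mireds.
T_out = 10⁶/177.36 = 5638.3 K → 5650 K.

5650 K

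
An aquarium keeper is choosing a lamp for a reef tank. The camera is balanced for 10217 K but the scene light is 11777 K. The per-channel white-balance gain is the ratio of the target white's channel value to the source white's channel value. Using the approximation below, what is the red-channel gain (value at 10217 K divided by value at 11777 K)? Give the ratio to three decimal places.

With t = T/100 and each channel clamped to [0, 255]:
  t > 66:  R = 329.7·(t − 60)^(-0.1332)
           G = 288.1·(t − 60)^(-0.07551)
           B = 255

1.043

At 11777 K (t = 117.77):
  R = 329.7·(117.77 − 60)^(-0.1332) = 329.7·57.77^(-0.1332) = 329.7·0.58256 = 192.070.
At 10217 K (t = 102.17):
  R = 329.7·(102.17 − 60)^(-0.1332) = 329.7·42.17^(-0.1332) = 329.7·0.60750 = 200.294.
Gain = 200.294 / 192.070 = 1.0428 → 1.043.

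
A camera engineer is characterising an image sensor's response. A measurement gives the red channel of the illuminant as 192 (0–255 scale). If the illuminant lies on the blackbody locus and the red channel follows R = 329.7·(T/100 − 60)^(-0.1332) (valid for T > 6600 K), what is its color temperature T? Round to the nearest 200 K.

11800 K

(t − 60)^(-0.1332) = 192/329.7 = 0.58235.
t − 60 = 0.58235^(1/-0.1332) = 0.58235^(-7.508) = 57.929, so t = 117.929.
T = 100·t = 11793 K → 11800 K to the nearest 200 K.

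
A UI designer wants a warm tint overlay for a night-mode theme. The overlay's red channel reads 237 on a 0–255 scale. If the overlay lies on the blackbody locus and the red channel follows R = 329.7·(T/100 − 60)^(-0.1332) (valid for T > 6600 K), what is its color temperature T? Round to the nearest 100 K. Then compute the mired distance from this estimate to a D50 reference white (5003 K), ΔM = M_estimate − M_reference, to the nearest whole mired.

-61 mireds

(t − 60)^(-0.1332) = 237/329.7 = 0.71884.
t − 60 = 0.71884^(1/-0.1332) = 0.71884^(-7.508) = 11.922, so t = 71.922.
T = 100·t = 7192 K → 7200 K to the nearest 100 K.
M_estimate = 10⁶/7200 = 138.89; M_reference = 10⁶/5003 = 199.88.
ΔM = 138.89 − 199.88 = -60.99 → -61 mireds.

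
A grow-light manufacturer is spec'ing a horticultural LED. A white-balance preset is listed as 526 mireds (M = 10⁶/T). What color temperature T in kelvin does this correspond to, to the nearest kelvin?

T = 10⁶ / 526 = 1901.14 K → 1901 K.

1901 K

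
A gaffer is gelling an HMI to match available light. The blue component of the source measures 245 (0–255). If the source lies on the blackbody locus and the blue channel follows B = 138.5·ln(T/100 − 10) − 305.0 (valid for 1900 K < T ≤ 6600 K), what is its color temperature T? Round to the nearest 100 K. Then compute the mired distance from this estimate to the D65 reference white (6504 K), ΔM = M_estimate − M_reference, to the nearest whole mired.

ln(t − 10) = (245 + 305.0) / 138.5 = 3.9711.
t − 10 = e^3.9711 = 53.044, so t = 63.044.
T = 100·t = 6304 K → 6300 K to the nearest 100 K.
M_estimate = 10⁶/6300 = 158.73; M_reference = 10⁶/6504 = 153.75.
ΔM = 158.73 − 153.75 = 4.98 → +5 mireds.

+5 mireds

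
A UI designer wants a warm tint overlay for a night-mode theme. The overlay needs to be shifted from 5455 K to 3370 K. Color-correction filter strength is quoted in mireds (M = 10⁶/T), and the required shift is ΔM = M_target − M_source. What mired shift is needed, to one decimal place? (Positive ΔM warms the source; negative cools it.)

+113.4 mireds

M_source = 10⁶/5455 = 183.318; M_target = 10⁶/3370 = 296.736.
ΔM = 296.736 − 183.318 = 113.418 → +113.4 mireds, a warming shift.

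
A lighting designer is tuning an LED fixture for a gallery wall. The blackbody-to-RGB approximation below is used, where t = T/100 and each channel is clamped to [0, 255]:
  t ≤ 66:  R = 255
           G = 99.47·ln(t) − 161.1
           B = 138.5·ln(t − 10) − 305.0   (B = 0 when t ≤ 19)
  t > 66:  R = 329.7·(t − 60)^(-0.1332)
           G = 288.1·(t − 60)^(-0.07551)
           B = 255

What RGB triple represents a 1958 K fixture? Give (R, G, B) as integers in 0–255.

(255, 135, 8)

t = 1958/100 = 19.58; the t ≤ 66 branch applies.
R = 255 by definition for t ≤ 66.
G = 99.47·ln 19.58 − 161.1 = 99.47·2.9745 − 161.1 = 134.774.
B = 138.5·ln(19.58 − 10) − 305.0 = 138.5·ln 9.58 − 305.0 = 138.5·2.2597 − 305.0 = 7.965.
Rounded: (255, 135, 8).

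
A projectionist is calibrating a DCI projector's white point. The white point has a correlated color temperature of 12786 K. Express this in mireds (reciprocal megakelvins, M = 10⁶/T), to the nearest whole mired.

78 mireds

M = 10⁶ / 12786 = 78.211 → 78 mireds.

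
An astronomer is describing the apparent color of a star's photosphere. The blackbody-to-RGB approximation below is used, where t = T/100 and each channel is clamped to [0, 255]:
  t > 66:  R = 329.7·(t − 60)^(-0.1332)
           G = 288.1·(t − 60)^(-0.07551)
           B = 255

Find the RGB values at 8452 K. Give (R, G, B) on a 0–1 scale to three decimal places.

(0.844, 0.887, 1.000)

t = 8452/100 = 84.52; the t > 66 branch applies.
R = 329.7·(84.52 − 60)^(-0.1332) = 329.7·24.52^(-0.1332) = 329.7·0.65300 = 215.295.
G = 288.1·(84.52 − 60)^(-0.07551) = 288.1·24.52^(-0.07551) = 288.1·0.78538 = 226.267.
B = 255 by definition for t > 66.
Dividing each by 255: (0.8443, 0.8873, 1.0000) → (0.844, 0.887, 1.000).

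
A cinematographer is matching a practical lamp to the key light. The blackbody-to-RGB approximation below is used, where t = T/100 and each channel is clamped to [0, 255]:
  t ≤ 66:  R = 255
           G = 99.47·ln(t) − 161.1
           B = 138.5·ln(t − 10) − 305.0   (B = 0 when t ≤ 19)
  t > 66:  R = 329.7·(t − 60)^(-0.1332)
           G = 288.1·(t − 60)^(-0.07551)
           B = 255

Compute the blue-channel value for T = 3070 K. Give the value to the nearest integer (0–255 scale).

t = 3070/100 = 30.7; the t ≤ 66 branch applies.
B = 138.5·ln(30.7 − 10) − 305.0 = 138.5·ln 20.7 − 305.0 = 138.5·3.0301 − 305.0 = 114.674.
Rounded: 115.

115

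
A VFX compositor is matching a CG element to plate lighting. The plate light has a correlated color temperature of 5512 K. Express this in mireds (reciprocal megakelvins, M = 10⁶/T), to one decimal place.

181.4 mireds

M = 10⁶ / 5512 = 181.422 → 181.4 mireds.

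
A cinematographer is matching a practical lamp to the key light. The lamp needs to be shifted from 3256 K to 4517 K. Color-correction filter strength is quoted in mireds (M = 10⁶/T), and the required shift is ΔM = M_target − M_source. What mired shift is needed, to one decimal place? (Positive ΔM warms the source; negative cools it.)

-85.7 mireds

M_source = 10⁶/3256 = 307.125; M_target = 10⁶/4517 = 221.386.
ΔM = 221.386 − 307.125 = -85.739 → -85.7 mireds, a cooling shift.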